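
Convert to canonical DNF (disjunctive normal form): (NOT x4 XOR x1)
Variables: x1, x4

(NOT x1 AND NOT x4) OR (x1 AND x4)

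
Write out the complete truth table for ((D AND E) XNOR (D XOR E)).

D | E | Output
--------------
0 | 0 | 1
0 | 1 | 0
1 | 0 | 0
1 | 1 | 0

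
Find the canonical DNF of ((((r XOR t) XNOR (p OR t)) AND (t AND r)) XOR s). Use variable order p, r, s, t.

(NOT p AND NOT r AND s AND NOT t) OR (NOT p AND NOT r AND s AND t) OR (NOT p AND r AND s AND NOT t) OR (NOT p AND r AND s AND t) OR (p AND NOT r AND s AND NOT t) OR (p AND NOT r AND s AND t) OR (p AND r AND s AND NOT t) OR (p AND r AND s AND t)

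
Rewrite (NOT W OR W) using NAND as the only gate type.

(((W NAND W) NAND (W NAND W)) NAND (W NAND W))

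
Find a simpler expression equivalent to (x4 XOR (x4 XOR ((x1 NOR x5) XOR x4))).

By XOR self-cancellation ((E XOR v) XOR v = E):
= ((x1 NOR x5) XOR x4)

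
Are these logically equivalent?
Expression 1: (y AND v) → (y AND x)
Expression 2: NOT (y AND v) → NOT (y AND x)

No, Inverse is not equivalent to original (counterexample: v=0, y=1, x=1)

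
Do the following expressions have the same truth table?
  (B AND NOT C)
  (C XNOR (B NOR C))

Yes, they are equivalent — the two output columns agree on all 4 assignments:
B | C | Expression 1 | Expression 2
-----------------------------------
0 | 0 | 0 | 0
0 | 1 | 0 | 0
1 | 0 | 1 | 1
1 | 1 | 0 | 0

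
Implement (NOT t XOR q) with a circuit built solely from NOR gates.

(((((t NOR t) NOR q) NOR ((t NOR t) NOR q)) NOR (((t NOR t) NOR q) NOR ((t NOR t) NOR q))) NOR (((((t NOR t) NOR (t NOR t)) NOR (q NOR q)) NOR (((t NOR t) NOR (t NOR t)) NOR (q NOR q))) NOR ((((t NOR t) NOR (t NOR t)) NOR (q NOR q)) NOR (((t NOR t) NOR (t NOR t)) NOR (q NOR q)))))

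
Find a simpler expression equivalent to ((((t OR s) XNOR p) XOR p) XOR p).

By XOR self-cancellation ((E XOR v) XOR v = E):
= ((t OR s) XNOR p)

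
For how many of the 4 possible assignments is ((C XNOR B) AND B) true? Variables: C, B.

Satisfying assignments: (1,1)
Count: 1 out of 4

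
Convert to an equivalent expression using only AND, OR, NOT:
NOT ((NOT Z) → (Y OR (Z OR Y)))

(NOT Z) AND NOT (Y OR (Z OR Y))
(Negated implication: NOT(A → B) = A AND NOT B)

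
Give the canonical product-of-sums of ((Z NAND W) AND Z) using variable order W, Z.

ΠM(0, 2, 3) = (W OR Z) AND (NOT W OR Z) AND (NOT W OR NOT Z)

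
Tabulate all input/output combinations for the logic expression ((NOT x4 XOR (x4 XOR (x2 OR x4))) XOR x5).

x2 | x4 | x5 | Output
---------------------
0 | 0 | 0 | 1
0 | 0 | 1 | 0
0 | 1 | 0 | 0
0 | 1 | 1 | 1
1 | 0 | 0 | 0
1 | 0 | 1 | 1
1 | 1 | 0 | 0
1 | 1 | 1 | 1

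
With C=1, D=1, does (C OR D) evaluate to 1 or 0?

Substituting: (1 OR 1)
= 1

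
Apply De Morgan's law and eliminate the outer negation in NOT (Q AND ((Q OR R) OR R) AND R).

NOT Q OR NOT ((Q OR R) OR R) OR NOT R
De Morgan's: NOT(AND of terms) = OR of negations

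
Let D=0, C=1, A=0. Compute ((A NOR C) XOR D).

Substituting: ((0 NOR 1) XOR 0)
= 0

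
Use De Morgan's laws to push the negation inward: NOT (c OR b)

NOT c AND NOT b
De Morgan's: NOT(OR of terms) = AND of negations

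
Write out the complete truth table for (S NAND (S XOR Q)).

S | Q | Output
--------------
0 | 0 | 1
0 | 1 | 1
1 | 0 | 0
1 | 1 | 1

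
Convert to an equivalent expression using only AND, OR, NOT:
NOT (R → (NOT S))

R AND S
(Negated implication: NOT(A → B) = A AND NOT B)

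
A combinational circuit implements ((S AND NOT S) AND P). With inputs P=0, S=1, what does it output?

Substituting: ((1 AND NOT 1) AND 0)
= 0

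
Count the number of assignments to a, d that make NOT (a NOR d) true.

Satisfying assignments: (0,1), (1,0), (1,1)
Count: 3 out of 4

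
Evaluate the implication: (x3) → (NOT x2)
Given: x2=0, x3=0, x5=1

Antecedent (x3) = 0; consequent (NOT x2) = 1.
0 → 1 = 1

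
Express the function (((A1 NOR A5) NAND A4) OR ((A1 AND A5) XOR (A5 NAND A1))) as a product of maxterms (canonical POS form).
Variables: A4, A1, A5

ΠM() = TRUE (no maxterms)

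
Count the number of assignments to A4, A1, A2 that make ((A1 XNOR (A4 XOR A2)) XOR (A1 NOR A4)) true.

Satisfying assignments: (0,0,1), (0,1,1), (1,0,1), (1,1,0)
Count: 4 out of 8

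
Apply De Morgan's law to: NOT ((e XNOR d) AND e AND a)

NOT (e XNOR d) OR NOT e OR NOT a
De Morgan's: NOT(AND of terms) = OR of negations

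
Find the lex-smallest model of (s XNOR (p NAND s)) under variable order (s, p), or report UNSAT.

s=1, p=0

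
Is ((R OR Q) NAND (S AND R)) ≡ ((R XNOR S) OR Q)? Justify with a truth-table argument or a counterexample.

No. Counterexample: with Q=0, R=0, S=1, Expression 1 = 1 but Expression 2 = 0.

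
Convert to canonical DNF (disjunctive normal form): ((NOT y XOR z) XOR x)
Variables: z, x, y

(NOT z AND NOT x AND NOT y) OR (NOT z AND x AND y) OR (z AND NOT x AND y) OR (z AND x AND NOT y)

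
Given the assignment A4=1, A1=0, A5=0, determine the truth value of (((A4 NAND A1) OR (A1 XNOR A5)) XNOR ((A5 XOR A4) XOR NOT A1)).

Substituting: (((1 NAND 0) OR (0 XNOR 0)) XNOR ((0 XOR 1) XOR NOT 0))
= 0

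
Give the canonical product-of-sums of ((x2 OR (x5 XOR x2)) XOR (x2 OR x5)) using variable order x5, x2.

ΠM(0, 1, 2, 3) = (x5 OR x2) AND (x5 OR NOT x2) AND (NOT x5 OR x2) AND (NOT x5 OR NOT x2)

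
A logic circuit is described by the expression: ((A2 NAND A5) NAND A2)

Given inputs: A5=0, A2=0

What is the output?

Substituting: ((0 NAND 0) NAND 0)
= 1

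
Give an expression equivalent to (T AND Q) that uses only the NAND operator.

((T NAND Q) NAND (T NAND Q))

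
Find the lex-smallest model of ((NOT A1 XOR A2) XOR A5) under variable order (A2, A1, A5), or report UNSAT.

A2=0, A1=0, A5=0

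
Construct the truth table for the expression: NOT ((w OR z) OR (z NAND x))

x | z | w | Output
------------------
0 | 0 | 0 | 0
0 | 0 | 1 | 0
0 | 1 | 0 | 0
0 | 1 | 1 | 0
1 | 0 | 0 | 0
1 | 0 | 1 | 0
1 | 1 | 0 | 0
1 | 1 | 1 | 0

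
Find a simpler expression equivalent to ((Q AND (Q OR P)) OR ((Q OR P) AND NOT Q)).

By distribution ((E AND v) OR (E AND NOT v) = E):
= (Q OR P)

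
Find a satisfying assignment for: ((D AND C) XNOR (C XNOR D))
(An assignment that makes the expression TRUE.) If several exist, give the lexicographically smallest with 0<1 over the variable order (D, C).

D=0, C=1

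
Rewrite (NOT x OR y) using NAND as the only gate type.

(((x NAND x) NAND (x NAND x)) NAND (y NAND y))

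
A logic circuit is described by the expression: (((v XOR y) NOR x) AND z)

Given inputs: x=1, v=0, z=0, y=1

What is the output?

Substituting: (((0 XOR 1) NOR 1) AND 0)
= 0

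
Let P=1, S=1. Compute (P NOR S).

Substituting: (1 NOR 1)
= 0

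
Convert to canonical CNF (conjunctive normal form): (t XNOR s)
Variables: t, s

(t OR NOT s) AND (NOT t OR s)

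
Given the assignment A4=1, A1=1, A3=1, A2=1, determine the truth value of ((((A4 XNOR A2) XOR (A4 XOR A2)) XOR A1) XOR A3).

Substituting: ((((1 XNOR 1) XOR (1 XOR 1)) XOR 1) XOR 1)
= 1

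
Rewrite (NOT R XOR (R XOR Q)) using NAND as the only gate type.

(((R NAND R) NAND ((R NAND R) NAND ((R NAND (R NAND Q)) NAND (Q NAND (R NAND Q))))) NAND (((R NAND (R NAND Q)) NAND (Q NAND (R NAND Q))) NAND ((R NAND R) NAND ((R NAND (R NAND Q)) NAND (Q NAND (R NAND Q))))))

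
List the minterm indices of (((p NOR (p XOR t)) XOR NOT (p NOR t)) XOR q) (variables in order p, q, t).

Σm(0, 1, 4, 5) = (NOT p AND NOT q AND NOT t) OR (NOT p AND NOT q AND t) OR (p AND NOT q AND NOT t) OR (p AND NOT q AND t)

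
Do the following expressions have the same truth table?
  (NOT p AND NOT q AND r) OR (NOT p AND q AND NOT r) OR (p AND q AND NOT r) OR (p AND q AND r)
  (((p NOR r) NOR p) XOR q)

Yes, they are equivalent — the two output columns agree on all 8 assignments:
p | q | r | Expression 1 | Expression 2
---------------------------------------
0 | 0 | 0 | 0 | 0
0 | 0 | 1 | 1 | 1
0 | 1 | 0 | 1 | 1
0 | 1 | 1 | 0 | 0
1 | 0 | 0 | 0 | 0
1 | 0 | 1 | 0 | 0
1 | 1 | 0 | 1 | 1
1 | 1 | 1 | 1 | 1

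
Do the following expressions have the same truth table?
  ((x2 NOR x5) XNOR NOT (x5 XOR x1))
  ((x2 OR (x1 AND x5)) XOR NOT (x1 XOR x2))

No. Counterexample: with x5=0, x1=0, x2=1, Expression 1 = 0 but Expression 2 = 1.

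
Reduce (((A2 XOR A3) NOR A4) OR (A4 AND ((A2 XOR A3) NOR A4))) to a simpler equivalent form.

By absorption (E OR (E AND v) = E):
= ((A2 XOR A3) NOR A4)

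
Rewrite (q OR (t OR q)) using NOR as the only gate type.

((q NOR ((t NOR q) NOR (t NOR q))) NOR (q NOR ((t NOR q) NOR (t NOR q))))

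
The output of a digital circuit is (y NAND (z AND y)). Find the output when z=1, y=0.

Substituting: (0 NAND (1 AND 0))
= 1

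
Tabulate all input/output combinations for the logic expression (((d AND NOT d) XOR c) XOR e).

d | c | e | Output
------------------
0 | 0 | 0 | 0
0 | 0 | 1 | 1
0 | 1 | 0 | 1
0 | 1 | 1 | 0
1 | 0 | 0 | 0
1 | 0 | 1 | 1
1 | 1 | 0 | 1
1 | 1 | 1 | 0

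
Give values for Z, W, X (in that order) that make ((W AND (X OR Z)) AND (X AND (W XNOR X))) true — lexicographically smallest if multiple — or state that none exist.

Z=0, W=1, X=1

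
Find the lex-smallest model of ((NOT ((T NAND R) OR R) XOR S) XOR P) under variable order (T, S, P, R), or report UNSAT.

T=0, S=0, P=1, R=0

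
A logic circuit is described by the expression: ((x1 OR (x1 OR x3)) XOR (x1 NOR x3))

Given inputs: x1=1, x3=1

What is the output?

Substituting: ((1 OR (1 OR 1)) XOR (1 NOR 1))
= 1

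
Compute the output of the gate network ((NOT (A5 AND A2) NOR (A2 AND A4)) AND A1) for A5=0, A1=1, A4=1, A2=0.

Substituting: ((NOT (0 AND 0) NOR (0 AND 1)) AND 1)
= 0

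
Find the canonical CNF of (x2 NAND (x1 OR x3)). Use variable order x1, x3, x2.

(x1 OR NOT x3 OR NOT x2) AND (NOT x1 OR x3 OR NOT x2) AND (NOT x1 OR NOT x3 OR NOT x2)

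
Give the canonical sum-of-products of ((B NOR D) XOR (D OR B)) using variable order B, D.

Σm(0, 1, 2, 3) = (NOT B AND NOT D) OR (NOT B AND D) OR (B AND NOT D) OR (B AND D)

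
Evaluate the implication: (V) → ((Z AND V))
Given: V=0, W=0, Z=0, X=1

Antecedent (V) = 0; consequent ((Z AND V)) = 0.
0 → 0 = 1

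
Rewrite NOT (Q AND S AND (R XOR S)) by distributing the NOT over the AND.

NOT Q OR NOT S OR NOT (R XOR S)
De Morgan's: NOT(AND of terms) = OR of negations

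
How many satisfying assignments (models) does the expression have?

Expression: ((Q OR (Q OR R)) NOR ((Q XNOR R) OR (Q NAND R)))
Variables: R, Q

No assignment satisfies the expression.
Count: 0 out of 4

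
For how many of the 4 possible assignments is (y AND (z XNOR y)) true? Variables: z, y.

Satisfying assignments: (1,1)
Count: 1 out of 4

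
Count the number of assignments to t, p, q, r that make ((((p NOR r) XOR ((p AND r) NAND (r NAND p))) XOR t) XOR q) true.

Satisfying assignments: (0,0,0,1), (0,0,1,0), (0,1,0,0), (0,1,0,1), (1,0,0,0), (1,0,1,1), (1,1,1,0), (1,1,1,1)
Count: 8 out of 16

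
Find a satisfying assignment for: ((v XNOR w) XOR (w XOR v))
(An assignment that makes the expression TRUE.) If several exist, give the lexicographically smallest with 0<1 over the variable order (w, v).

w=0, v=0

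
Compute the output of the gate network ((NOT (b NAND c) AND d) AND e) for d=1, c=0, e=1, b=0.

Substituting: ((NOT (0 NAND 0) AND 1) AND 1)
= 0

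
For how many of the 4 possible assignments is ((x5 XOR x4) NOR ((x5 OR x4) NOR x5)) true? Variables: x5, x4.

Satisfying assignments: (1,1)
Count: 1 out of 4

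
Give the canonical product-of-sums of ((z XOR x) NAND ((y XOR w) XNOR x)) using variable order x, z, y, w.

ΠM(4, 7, 9, 10) = (x OR NOT z OR y OR w) AND (x OR NOT z OR NOT y OR NOT w) AND (NOT x OR z OR y OR NOT w) AND (NOT x OR z OR NOT y OR w)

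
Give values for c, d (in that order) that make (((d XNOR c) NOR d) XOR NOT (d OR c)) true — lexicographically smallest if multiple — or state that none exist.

c=0, d=0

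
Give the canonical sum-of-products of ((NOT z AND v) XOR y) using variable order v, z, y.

Σm(1, 3, 4, 7) = (NOT v AND NOT z AND y) OR (NOT v AND z AND y) OR (v AND NOT z AND NOT y) OR (v AND z AND y)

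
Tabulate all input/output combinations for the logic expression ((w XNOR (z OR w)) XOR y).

z | w | y | Output
------------------
0 | 0 | 0 | 1
0 | 0 | 1 | 0
0 | 1 | 0 | 1
0 | 1 | 1 | 0
1 | 0 | 0 | 0
1 | 0 | 1 | 1
1 | 1 | 0 | 1
1 | 1 | 1 | 0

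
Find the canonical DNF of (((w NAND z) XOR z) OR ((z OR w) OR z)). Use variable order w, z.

(NOT w AND NOT z) OR (NOT w AND z) OR (w AND NOT z) OR (w AND z)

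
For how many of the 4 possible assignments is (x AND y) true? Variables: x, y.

Satisfying assignments: (1,1)
Count: 1 out of 4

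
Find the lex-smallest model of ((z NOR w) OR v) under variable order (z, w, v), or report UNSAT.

z=0, w=0, v=0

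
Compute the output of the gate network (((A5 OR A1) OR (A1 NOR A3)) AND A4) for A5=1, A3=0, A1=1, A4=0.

Substituting: (((1 OR 1) OR (1 NOR 0)) AND 0)
= 0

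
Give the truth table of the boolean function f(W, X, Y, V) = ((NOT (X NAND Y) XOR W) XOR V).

W | X | Y | V | Output
----------------------
0 | 0 | 0 | 0 | 0
0 | 0 | 0 | 1 | 1
0 | 0 | 1 | 0 | 0
0 | 0 | 1 | 1 | 1
0 | 1 | 0 | 0 | 0
0 | 1 | 0 | 1 | 1
0 | 1 | 1 | 0 | 1
0 | 1 | 1 | 1 | 0
1 | 0 | 0 | 0 | 1
1 | 0 | 0 | 1 | 0
1 | 0 | 1 | 0 | 1
1 | 0 | 1 | 1 | 0
1 | 1 | 0 | 0 | 1
1 | 1 | 0 | 1 | 0
1 | 1 | 1 | 0 | 0
1 | 1 | 1 | 1 | 1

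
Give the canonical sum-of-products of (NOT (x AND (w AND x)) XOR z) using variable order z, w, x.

Σm(0, 1, 2, 7) = (NOT z AND NOT w AND NOT x) OR (NOT z AND NOT w AND x) OR (NOT z AND w AND NOT x) OR (z AND w AND x)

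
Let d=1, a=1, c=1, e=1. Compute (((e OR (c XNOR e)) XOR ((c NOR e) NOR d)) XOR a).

Substituting: (((1 OR (1 XNOR 1)) XOR ((1 NOR 1) NOR 1)) XOR 1)
= 0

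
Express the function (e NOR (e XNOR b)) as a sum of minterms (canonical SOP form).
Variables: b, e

Σm(2) = (b AND NOT e)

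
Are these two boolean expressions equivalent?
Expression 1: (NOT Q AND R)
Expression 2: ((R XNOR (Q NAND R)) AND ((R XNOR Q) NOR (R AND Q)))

Yes, they are equivalent — the two output columns agree on all 4 assignments:
Q | R | Expression 1 | Expression 2
-----------------------------------
0 | 0 | 0 | 0
0 | 1 | 1 | 1
1 | 0 | 0 | 0
1 | 1 | 0 | 0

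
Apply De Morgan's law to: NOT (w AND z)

NOT w OR NOT z
De Morgan's: NOT(AND of terms) = OR of negations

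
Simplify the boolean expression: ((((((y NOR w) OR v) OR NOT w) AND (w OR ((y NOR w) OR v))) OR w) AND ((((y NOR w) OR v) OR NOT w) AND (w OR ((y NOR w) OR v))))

By absorption (E AND (E OR v) = E) then distribution ((E OR v) AND (E OR NOT v) = E):
= ((y NOR w) OR v)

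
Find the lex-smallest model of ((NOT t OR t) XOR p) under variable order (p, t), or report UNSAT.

p=0, t=0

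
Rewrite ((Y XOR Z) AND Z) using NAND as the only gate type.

((((Y NAND (Y NAND Z)) NAND (Z NAND (Y NAND Z))) NAND Z) NAND (((Y NAND (Y NAND Z)) NAND (Z NAND (Y NAND Z))) NAND Z))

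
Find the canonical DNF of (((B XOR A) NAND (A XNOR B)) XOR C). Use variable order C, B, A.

(NOT C AND NOT B AND NOT A) OR (NOT C AND NOT B AND A) OR (NOT C AND B AND NOT A) OR (NOT C AND B AND A)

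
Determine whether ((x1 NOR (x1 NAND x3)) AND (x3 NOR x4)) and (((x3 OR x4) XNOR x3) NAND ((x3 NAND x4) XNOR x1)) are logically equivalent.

No. Counterexample: with x1=0, x4=0, x3=0, Expression 1 = 0 but Expression 2 = 1.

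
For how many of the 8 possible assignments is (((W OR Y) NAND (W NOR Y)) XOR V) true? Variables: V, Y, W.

Satisfying assignments: (0,0,0), (0,0,1), (0,1,0), (0,1,1)
Count: 4 out of 8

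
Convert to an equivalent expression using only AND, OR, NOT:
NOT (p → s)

p AND NOT s
(Negated implication: NOT(A → B) = A AND NOT B)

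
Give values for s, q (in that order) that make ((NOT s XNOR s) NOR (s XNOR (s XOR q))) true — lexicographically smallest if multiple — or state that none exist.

s=0, q=1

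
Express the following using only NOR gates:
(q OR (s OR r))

((q NOR ((s NOR r) NOR (s NOR r))) NOR (q NOR ((s NOR r) NOR (s NOR r))))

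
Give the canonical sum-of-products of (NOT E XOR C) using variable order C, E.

Σm(0, 3) = (NOT C AND NOT E) OR (C AND E)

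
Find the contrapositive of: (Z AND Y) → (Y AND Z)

Contrapositive: NOT (Y AND Z) → NOT (Z AND Y)
Note: A statement and its contrapositive are logically equivalent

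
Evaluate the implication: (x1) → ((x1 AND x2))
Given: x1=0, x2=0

Antecedent (x1) = 0; consequent ((x1 AND x2)) = 0.
0 → 0 = 1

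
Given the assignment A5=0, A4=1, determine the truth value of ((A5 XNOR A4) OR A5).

Substituting: ((0 XNOR 1) OR 0)
= 0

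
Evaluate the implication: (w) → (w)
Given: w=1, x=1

Antecedent (w) = 1; consequent (w) = 1.
1 → 1 = 1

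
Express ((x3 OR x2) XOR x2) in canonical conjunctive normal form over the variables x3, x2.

(x3 OR x2) AND (x3 OR NOT x2) AND (NOT x3 OR NOT x2)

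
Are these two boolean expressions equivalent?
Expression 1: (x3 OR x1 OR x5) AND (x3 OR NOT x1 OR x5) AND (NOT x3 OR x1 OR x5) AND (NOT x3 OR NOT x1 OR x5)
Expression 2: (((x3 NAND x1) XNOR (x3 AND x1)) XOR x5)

Yes, they are equivalent — the two output columns agree on all 8 assignments:
x3 | x1 | x5 | Expression 1 | Expression 2
------------------------------------------
0 | 0 | 0 | 0 | 0
0 | 0 | 1 | 1 | 1
0 | 1 | 0 | 0 | 0
0 | 1 | 1 | 1 | 1
1 | 0 | 0 | 0 | 0
1 | 0 | 1 | 1 | 1
1 | 1 | 0 | 0 | 0
1 | 1 | 1 | 1 | 1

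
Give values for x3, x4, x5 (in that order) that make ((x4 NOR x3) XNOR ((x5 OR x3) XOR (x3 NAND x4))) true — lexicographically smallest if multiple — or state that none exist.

x3=0, x4=0, x5=0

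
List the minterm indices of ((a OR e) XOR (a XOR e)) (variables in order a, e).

Σm(3) = (a AND e)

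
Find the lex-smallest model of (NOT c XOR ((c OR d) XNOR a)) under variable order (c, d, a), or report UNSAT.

c=0, d=0, a=1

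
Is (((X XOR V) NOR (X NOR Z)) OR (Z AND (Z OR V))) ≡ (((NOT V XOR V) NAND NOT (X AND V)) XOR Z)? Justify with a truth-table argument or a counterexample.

No. Counterexample: with V=1, Z=1, X=1, Expression 1 = 1 but Expression 2 = 0.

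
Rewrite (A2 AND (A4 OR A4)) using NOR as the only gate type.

((A2 NOR A2) NOR (((A4 NOR A4) NOR (A4 NOR A4)) NOR ((A4 NOR A4) NOR (A4 NOR A4))))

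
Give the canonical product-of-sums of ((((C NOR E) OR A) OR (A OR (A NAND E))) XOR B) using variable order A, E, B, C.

ΠM(2, 3, 6, 7, 10, 11, 14, 15) = (A OR E OR NOT B OR C) AND (A OR E OR NOT B OR NOT C) AND (A OR NOT E OR NOT B OR C) AND (A OR NOT E OR NOT B OR NOT C) AND (NOT A OR E OR NOT B OR C) AND (NOT A OR E OR NOT B OR NOT C) AND (NOT A OR NOT E OR NOT B OR C) AND (NOT A OR NOT E OR NOT B OR NOT C)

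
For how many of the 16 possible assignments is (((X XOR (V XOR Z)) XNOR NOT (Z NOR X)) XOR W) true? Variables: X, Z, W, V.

Satisfying assignments: (0,0,0,0), (0,0,1,1), (0,1,0,0), (0,1,1,1), (1,0,0,0), (1,0,1,1), (1,1,0,1), (1,1,1,0)
Count: 8 out of 16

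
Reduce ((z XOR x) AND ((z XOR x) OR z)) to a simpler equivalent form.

By absorption (E AND (E OR v) = E):
= (z XOR x)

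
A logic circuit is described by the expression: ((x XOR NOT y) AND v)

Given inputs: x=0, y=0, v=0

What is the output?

Substituting: ((0 XOR NOT 0) AND 0)
= 0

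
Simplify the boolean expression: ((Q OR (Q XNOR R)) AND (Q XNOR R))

By absorption (E AND (E OR v) = E):
= (Q XNOR R)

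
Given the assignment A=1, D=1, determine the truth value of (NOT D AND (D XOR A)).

Substituting: (NOT 1 AND (1 XOR 1))
= 0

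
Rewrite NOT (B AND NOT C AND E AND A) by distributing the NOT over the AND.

NOT B OR C OR NOT E OR NOT A
De Morgan's: NOT(AND of terms) = OR of negations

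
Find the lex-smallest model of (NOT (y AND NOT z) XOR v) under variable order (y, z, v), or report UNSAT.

y=0, z=0, v=0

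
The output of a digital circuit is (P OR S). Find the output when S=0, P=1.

Substituting: (1 OR 0)
= 1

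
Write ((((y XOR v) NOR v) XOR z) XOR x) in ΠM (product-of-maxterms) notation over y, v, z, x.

ΠM(1, 2, 4, 7, 8, 11, 12, 15) = (y OR v OR z OR NOT x) AND (y OR v OR NOT z OR x) AND (y OR NOT v OR z OR x) AND (y OR NOT v OR NOT z OR NOT x) AND (NOT y OR v OR z OR x) AND (NOT y OR v OR NOT z OR NOT x) AND (NOT y OR NOT v OR z OR x) AND (NOT y OR NOT v OR NOT z OR NOT x)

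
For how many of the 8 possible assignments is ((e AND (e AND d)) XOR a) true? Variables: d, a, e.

Satisfying assignments: (0,1,0), (0,1,1), (1,0,1), (1,1,0)
Count: 4 out of 8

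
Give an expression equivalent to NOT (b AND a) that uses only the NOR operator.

(((b NOR b) NOR (a NOR a)) NOR ((b NOR b) NOR (a NOR a)))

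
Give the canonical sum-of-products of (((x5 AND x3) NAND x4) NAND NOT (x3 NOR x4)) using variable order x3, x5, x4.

Σm(0, 2, 7) = (NOT x3 AND NOT x5 AND NOT x4) OR (NOT x3 AND x5 AND NOT x4) OR (x3 AND x5 AND x4)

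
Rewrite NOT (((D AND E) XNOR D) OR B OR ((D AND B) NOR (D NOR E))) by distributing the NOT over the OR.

NOT ((D AND E) XNOR D) AND NOT B AND NOT ((D AND B) NOR (D NOR E))
De Morgan's: NOT(OR of terms) = AND of negations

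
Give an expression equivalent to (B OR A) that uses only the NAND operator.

((B NAND B) NAND (A NAND A))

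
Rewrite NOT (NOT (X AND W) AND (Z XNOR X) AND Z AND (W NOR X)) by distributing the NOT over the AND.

(X AND W) OR NOT (Z XNOR X) OR NOT Z OR NOT (W NOR X)
De Morgan's: NOT(AND of terms) = OR of negations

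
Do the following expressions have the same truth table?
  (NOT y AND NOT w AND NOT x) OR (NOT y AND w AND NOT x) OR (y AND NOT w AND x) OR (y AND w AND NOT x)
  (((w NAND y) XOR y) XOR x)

Yes, they are equivalent — the two output columns agree on all 8 assignments:
y | w | x | Expression 1 | Expression 2
---------------------------------------
0 | 0 | 0 | 1 | 1
0 | 0 | 1 | 0 | 0
0 | 1 | 0 | 1 | 1
0 | 1 | 1 | 0 | 0
1 | 0 | 0 | 0 | 0
1 | 0 | 1 | 1 | 1
1 | 1 | 0 | 1 | 1
1 | 1 | 1 | 0 | 0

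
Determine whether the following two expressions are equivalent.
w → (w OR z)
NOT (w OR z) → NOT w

Yes, Contrapositive is always equivalent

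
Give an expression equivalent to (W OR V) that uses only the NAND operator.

((W NAND W) NAND (V NAND V))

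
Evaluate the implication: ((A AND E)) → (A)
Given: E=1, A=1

Antecedent ((A AND E)) = 1; consequent (A) = 1.
1 → 1 = 1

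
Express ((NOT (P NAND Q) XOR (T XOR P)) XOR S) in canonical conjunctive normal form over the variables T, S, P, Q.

(T OR S OR P OR Q) AND (T OR S OR P OR NOT Q) AND (T OR S OR NOT P OR NOT Q) AND (T OR NOT S OR NOT P OR Q) AND (NOT T OR S OR NOT P OR Q) AND (NOT T OR NOT S OR P OR Q) AND (NOT T OR NOT S OR P OR NOT Q) AND (NOT T OR NOT S OR NOT P OR NOT Q)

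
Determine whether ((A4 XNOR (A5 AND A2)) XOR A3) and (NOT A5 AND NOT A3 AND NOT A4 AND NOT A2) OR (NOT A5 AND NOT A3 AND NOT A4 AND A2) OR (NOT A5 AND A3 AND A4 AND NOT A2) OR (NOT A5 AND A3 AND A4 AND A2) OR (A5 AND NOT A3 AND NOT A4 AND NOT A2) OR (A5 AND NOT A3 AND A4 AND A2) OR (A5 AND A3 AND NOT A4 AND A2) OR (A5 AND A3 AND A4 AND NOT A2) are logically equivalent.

Yes, they are equivalent — the two output columns agree on all 16 assignments:
A5 | A3 | A4 | A2 | Expression 1 | Expression 2
-----------------------------------------------
0 | 0 | 0 | 0 | 1 | 1
0 | 0 | 0 | 1 | 1 | 1
0 | 0 | 1 | 0 | 0 | 0
0 | 0 | 1 | 1 | 0 | 0
0 | 1 | 0 | 0 | 0 | 0
0 | 1 | 0 | 1 | 0 | 0
0 | 1 | 1 | 0 | 1 | 1
0 | 1 | 1 | 1 | 1 | 1
1 | 0 | 0 | 0 | 1 | 1
1 | 0 | 0 | 1 | 0 | 0
1 | 0 | 1 | 0 | 0 | 0
1 | 0 | 1 | 1 | 1 | 1
1 | 1 | 0 | 0 | 0 | 0
1 | 1 | 0 | 1 | 1 | 1
1 | 1 | 1 | 0 | 1 | 1
1 | 1 | 1 | 1 | 0 | 0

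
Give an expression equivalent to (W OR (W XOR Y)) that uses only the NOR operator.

((W NOR ((((W NOR Y) NOR (W NOR Y)) NOR ((W NOR Y) NOR (W NOR Y))) NOR ((((W NOR W) NOR (Y NOR Y)) NOR ((W NOR W) NOR (Y NOR Y))) NOR (((W NOR W) NOR (Y NOR Y)) NOR ((W NOR W) NOR (Y NOR Y)))))) NOR (W NOR ((((W NOR Y) NOR (W NOR Y)) NOR ((W NOR Y) NOR (W NOR Y))) NOR ((((W NOR W) NOR (Y NOR Y)) NOR ((W NOR W) NOR (Y NOR Y))) NOR (((W NOR W) NOR (Y NOR Y)) NOR ((W NOR W) NOR (Y NOR Y)))))))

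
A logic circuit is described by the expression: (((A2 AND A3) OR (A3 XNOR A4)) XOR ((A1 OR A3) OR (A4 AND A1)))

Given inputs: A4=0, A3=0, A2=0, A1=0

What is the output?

Substituting: (((0 AND 0) OR (0 XNOR 0)) XOR ((0 OR 0) OR (0 AND 0)))
= 1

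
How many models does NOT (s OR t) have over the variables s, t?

Satisfying assignments: (0,0)
Count: 1 out of 4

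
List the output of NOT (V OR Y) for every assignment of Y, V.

Y | V | Output
--------------
0 | 0 | 1
0 | 1 | 0
1 | 0 | 0
1 | 1 | 0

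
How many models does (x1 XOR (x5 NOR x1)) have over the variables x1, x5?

Satisfying assignments: (0,0), (1,0), (1,1)
Count: 3 out of 4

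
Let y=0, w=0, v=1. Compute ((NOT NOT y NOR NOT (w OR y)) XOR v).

Substituting: ((NOT NOT 0 NOR NOT (0 OR 0)) XOR 1)
= 1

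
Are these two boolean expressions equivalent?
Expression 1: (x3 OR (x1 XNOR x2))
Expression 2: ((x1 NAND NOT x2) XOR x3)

No. Counterexample: with x2=0, x3=1, x1=0, Expression 1 = 1 but Expression 2 = 0.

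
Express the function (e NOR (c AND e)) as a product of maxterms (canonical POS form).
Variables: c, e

ΠM(1, 3) = (c OR NOT e) AND (NOT c OR NOT e)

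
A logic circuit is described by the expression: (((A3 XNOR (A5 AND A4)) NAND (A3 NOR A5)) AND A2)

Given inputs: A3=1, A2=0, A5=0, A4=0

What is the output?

Substituting: (((1 XNOR (0 AND 0)) NAND (1 NOR 0)) AND 0)
= 0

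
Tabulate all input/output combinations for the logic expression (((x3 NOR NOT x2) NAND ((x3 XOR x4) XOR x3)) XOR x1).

x1 | x4 | x2 | x3 | Output
--------------------------
0 | 0 | 0 | 0 | 1
0 | 0 | 0 | 1 | 1
0 | 0 | 1 | 0 | 1
0 | 0 | 1 | 1 | 1
0 | 1 | 0 | 0 | 1
0 | 1 | 0 | 1 | 1
0 | 1 | 1 | 0 | 0
0 | 1 | 1 | 1 | 1
1 | 0 | 0 | 0 | 0
1 | 0 | 0 | 1 | 0
1 | 0 | 1 | 0 | 0
1 | 0 | 1 | 1 | 0
1 | 1 | 0 | 0 | 0
1 | 1 | 0 | 1 | 0
1 | 1 | 1 | 0 | 1
1 | 1 | 1 | 1 | 0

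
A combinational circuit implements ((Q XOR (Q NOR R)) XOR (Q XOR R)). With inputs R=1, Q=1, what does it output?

Substituting: ((1 XOR (1 NOR 1)) XOR (1 XOR 1))
= 1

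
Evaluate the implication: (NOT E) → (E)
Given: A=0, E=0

Antecedent (NOT E) = 1; consequent (E) = 0.
1 → 0 = 0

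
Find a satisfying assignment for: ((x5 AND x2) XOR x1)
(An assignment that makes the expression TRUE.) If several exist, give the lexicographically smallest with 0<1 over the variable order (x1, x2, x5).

x1=0, x2=1, x5=1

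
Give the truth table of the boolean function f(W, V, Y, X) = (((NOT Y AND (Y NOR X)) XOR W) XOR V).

W | V | Y | X | Output
----------------------
0 | 0 | 0 | 0 | 1
0 | 0 | 0 | 1 | 0
0 | 0 | 1 | 0 | 0
0 | 0 | 1 | 1 | 0
0 | 1 | 0 | 0 | 0
0 | 1 | 0 | 1 | 1
0 | 1 | 1 | 0 | 1
0 | 1 | 1 | 1 | 1
1 | 0 | 0 | 0 | 0
1 | 0 | 0 | 1 | 1
1 | 0 | 1 | 0 | 1
1 | 0 | 1 | 1 | 1
1 | 1 | 0 | 0 | 1
1 | 1 | 0 | 1 | 0
1 | 1 | 1 | 0 | 0
1 | 1 | 1 | 1 | 0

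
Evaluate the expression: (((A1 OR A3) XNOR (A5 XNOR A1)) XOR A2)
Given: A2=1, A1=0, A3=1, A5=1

Substituting: (((0 OR 1) XNOR (1 XNOR 0)) XOR 1)
= 1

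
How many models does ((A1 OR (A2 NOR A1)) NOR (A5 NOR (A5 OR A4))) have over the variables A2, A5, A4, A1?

Satisfying assignments: (1,0,1,0), (1,1,0,0), (1,1,1,0)
Count: 3 out of 16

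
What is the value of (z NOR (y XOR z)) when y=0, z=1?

Substituting: (1 NOR (0 XOR 1))
= 0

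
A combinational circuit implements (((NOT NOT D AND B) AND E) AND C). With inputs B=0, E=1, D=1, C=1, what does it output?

Substituting: (((NOT NOT 1 AND 0) AND 1) AND 1)
= 0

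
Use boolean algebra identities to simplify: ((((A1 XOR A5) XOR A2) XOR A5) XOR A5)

By XOR self-cancellation ((E XOR v) XOR v = E):
= ((A1 XOR A5) XOR A2)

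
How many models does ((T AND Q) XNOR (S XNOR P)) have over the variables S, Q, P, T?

Satisfying assignments: (0,0,1,0), (0,0,1,1), (0,1,0,1), (0,1,1,0), (1,0,0,0), (1,0,0,1), (1,1,0,0), (1,1,1,1)
Count: 8 out of 16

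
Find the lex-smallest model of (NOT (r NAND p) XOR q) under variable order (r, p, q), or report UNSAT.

r=0, p=0, q=1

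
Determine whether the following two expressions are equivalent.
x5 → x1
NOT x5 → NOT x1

No, Inverse is not equivalent to original (counterexample: x1=0, x5=1)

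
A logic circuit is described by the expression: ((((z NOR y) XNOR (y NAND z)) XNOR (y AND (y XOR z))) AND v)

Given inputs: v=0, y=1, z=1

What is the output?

Substituting: ((((1 NOR 1) XNOR (1 NAND 1)) XNOR (1 AND (1 XOR 1))) AND 0)
= 0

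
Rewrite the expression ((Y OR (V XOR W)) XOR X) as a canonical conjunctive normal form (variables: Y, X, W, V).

(Y OR X OR W OR V) AND (Y OR X OR NOT W OR NOT V) AND (Y OR NOT X OR W OR NOT V) AND (Y OR NOT X OR NOT W OR V) AND (NOT Y OR NOT X OR W OR V) AND (NOT Y OR NOT X OR W OR NOT V) AND (NOT Y OR NOT X OR NOT W OR V) AND (NOT Y OR NOT X OR NOT W OR NOT V)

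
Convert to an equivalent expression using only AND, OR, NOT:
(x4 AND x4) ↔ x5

((x4 AND x4) AND x5) OR (NOT (x4 AND x4) AND NOT x5)
(Biconditional = both true or both false)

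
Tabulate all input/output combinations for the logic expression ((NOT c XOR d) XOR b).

d | c | b | Output
------------------
0 | 0 | 0 | 1
0 | 0 | 1 | 0
0 | 1 | 0 | 0
0 | 1 | 1 | 1
1 | 0 | 0 | 0
1 | 0 | 1 | 1
1 | 1 | 0 | 1
1 | 1 | 1 | 0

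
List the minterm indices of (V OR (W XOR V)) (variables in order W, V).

Σm(1, 2, 3) = (NOT W AND V) OR (W AND NOT V) OR (W AND V)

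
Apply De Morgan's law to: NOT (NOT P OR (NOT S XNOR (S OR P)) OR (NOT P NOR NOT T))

P AND NOT (NOT S XNOR (S OR P)) AND NOT (NOT P NOR NOT T)
De Morgan's: NOT(OR of terms) = AND of negations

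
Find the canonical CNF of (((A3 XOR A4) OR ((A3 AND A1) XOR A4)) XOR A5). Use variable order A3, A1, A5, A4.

(A3 OR A1 OR A5 OR A4) AND (A3 OR A1 OR NOT A5 OR NOT A4) AND (A3 OR NOT A1 OR A5 OR A4) AND (A3 OR NOT A1 OR NOT A5 OR NOT A4) AND (NOT A3 OR A1 OR NOT A5 OR A4) AND (NOT A3 OR A1 OR NOT A5 OR NOT A4) AND (NOT A3 OR NOT A1 OR A5 OR NOT A4) AND (NOT A3 OR NOT A1 OR NOT A5 OR A4)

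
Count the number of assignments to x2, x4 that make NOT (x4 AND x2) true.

Satisfying assignments: (0,0), (0,1), (1,0)
Count: 3 out of 4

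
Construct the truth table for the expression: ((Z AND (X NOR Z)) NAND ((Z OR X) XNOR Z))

Z | X | Output
--------------
0 | 0 | 1
0 | 1 | 1
1 | 0 | 1
1 | 1 | 1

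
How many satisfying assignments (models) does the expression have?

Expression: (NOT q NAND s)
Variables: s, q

Satisfying assignments: (0,0), (0,1), (1,1)
Count: 3 out of 4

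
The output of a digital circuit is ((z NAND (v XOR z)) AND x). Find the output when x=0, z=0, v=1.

Substituting: ((0 NAND (1 XOR 0)) AND 0)
= 0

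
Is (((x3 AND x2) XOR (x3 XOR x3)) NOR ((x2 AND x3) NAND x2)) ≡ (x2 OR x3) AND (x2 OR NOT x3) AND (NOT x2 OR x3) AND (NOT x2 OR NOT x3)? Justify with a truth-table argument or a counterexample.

Yes, they are equivalent — the two output columns agree on all 4 assignments:
x2 | x3 | Expression 1 | Expression 2
-------------------------------------
0 | 0 | 0 | 0
0 | 1 | 0 | 0
1 | 0 | 0 | 0
1 | 1 | 0 | 0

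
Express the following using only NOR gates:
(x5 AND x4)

((x5 NOR x5) NOR (x4 NOR x4))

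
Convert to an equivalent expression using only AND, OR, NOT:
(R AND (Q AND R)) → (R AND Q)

NOT (R AND (Q AND R)) OR (R AND Q)
(Implication elimination: A → B = NOT A OR B)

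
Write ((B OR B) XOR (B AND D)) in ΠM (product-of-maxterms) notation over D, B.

ΠM(0, 2, 3) = (D OR B) AND (NOT D OR B) AND (NOT D OR NOT B)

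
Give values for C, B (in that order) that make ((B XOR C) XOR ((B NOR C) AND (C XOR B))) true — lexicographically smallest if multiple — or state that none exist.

C=0, B=1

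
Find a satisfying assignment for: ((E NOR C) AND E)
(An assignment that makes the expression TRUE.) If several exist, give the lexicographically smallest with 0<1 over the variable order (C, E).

UNSATISFIABLE - no assignment makes this expression true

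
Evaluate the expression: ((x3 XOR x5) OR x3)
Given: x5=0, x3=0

Substituting: ((0 XOR 0) OR 0)
= 0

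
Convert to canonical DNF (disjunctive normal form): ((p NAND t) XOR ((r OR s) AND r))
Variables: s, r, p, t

(NOT s AND NOT r AND NOT p AND NOT t) OR (NOT s AND NOT r AND NOT p AND t) OR (NOT s AND NOT r AND p AND NOT t) OR (NOT s AND r AND p AND t) OR (s AND NOT r AND NOT p AND NOT t) OR (s AND NOT r AND NOT p AND t) OR (s AND NOT r AND p AND NOT t) OR (s AND r AND p AND t)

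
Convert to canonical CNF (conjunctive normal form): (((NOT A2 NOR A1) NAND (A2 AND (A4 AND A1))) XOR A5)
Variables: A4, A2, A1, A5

(A4 OR A2 OR A1 OR NOT A5) AND (A4 OR A2 OR NOT A1 OR NOT A5) AND (A4 OR NOT A2 OR A1 OR NOT A5) AND (A4 OR NOT A2 OR NOT A1 OR NOT A5) AND (NOT A4 OR A2 OR A1 OR NOT A5) AND (NOT A4 OR A2 OR NOT A1 OR NOT A5) AND (NOT A4 OR NOT A2 OR A1 OR NOT A5) AND (NOT A4 OR NOT A2 OR NOT A1 OR NOT A5)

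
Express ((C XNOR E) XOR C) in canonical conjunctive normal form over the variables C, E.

(C OR NOT E) AND (NOT C OR NOT E)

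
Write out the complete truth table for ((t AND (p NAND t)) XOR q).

t | q | p | Output
------------------
0 | 0 | 0 | 0
0 | 0 | 1 | 0
0 | 1 | 0 | 1
0 | 1 | 1 | 1
1 | 0 | 0 | 1
1 | 0 | 1 | 0
1 | 1 | 0 | 0
1 | 1 | 1 | 1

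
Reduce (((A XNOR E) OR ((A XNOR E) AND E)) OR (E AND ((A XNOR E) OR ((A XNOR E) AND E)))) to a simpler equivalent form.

By absorption (E OR (E AND v) = E) then absorption (E OR (E AND v) = E):
= (A XNOR E)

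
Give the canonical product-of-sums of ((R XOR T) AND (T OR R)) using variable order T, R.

ΠM(0, 3) = (T OR R) AND (NOT T OR NOT R)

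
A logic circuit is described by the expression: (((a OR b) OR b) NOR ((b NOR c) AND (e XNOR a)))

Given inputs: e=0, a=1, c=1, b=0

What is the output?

Substituting: (((1 OR 0) OR 0) NOR ((0 NOR 1) AND (0 XNOR 1)))
= 0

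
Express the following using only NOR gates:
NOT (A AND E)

(((A NOR A) NOR (E NOR E)) NOR ((A NOR A) NOR (E NOR E)))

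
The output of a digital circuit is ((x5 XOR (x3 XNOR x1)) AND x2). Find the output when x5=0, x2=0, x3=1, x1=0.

Substituting: ((0 XOR (1 XNOR 0)) AND 0)
= 0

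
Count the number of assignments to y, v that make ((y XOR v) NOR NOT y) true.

Satisfying assignments: (1,1)
Count: 1 out of 4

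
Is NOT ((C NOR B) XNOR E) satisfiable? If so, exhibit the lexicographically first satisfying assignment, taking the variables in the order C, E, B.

C=0, E=0, B=0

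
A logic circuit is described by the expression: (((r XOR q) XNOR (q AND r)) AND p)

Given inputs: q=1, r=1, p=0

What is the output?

Substituting: (((1 XOR 1) XNOR (1 AND 1)) AND 0)
= 0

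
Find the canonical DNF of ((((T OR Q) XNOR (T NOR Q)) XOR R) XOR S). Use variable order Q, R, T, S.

(NOT Q AND NOT R AND NOT T AND S) OR (NOT Q AND NOT R AND T AND S) OR (NOT Q AND R AND NOT T AND NOT S) OR (NOT Q AND R AND T AND NOT S) OR (Q AND NOT R AND NOT T AND S) OR (Q AND NOT R AND T AND S) OR (Q AND R AND NOT T AND NOT S) OR (Q AND R AND T AND NOT S)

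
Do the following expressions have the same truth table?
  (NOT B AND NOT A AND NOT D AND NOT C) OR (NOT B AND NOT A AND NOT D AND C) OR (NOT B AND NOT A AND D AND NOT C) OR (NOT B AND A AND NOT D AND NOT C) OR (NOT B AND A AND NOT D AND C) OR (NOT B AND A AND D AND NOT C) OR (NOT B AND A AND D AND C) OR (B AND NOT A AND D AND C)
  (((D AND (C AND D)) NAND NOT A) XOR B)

Yes, they are equivalent — the two output columns agree on all 16 assignments:
B | A | D | C | Expression 1 | Expression 2
-------------------------------------------
0 | 0 | 0 | 0 | 1 | 1
0 | 0 | 0 | 1 | 1 | 1
0 | 0 | 1 | 0 | 1 | 1
0 | 0 | 1 | 1 | 0 | 0
0 | 1 | 0 | 0 | 1 | 1
0 | 1 | 0 | 1 | 1 | 1
0 | 1 | 1 | 0 | 1 | 1
0 | 1 | 1 | 1 | 1 | 1
1 | 0 | 0 | 0 | 0 | 0
1 | 0 | 0 | 1 | 0 | 0
1 | 0 | 1 | 0 | 0 | 0
1 | 0 | 1 | 1 | 1 | 1
1 | 1 | 0 | 0 | 0 | 0
1 | 1 | 0 | 1 | 0 | 0
1 | 1 | 1 | 0 | 0 | 0
1 | 1 | 1 | 1 | 0 | 0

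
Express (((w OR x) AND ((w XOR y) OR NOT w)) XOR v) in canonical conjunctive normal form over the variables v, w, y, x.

(v OR w OR y OR x) AND (v OR w OR NOT y OR x) AND (v OR NOT w OR NOT y OR x) AND (v OR NOT w OR NOT y OR NOT x) AND (NOT v OR w OR y OR NOT x) AND (NOT v OR w OR NOT y OR NOT x) AND (NOT v OR NOT w OR y OR x) AND (NOT v OR NOT w OR y OR NOT x)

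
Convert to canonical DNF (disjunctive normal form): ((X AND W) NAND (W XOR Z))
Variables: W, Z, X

(NOT W AND NOT Z AND NOT X) OR (NOT W AND NOT Z AND X) OR (NOT W AND Z AND NOT X) OR (NOT W AND Z AND X) OR (W AND NOT Z AND NOT X) OR (W AND Z AND NOT X) OR (W AND Z AND X)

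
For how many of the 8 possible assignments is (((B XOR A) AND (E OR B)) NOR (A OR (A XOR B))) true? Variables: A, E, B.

Satisfying assignments: (0,0,0), (0,1,0)
Count: 2 out of 8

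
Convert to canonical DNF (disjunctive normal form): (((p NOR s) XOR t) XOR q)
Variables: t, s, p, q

(NOT t AND NOT s AND NOT p AND NOT q) OR (NOT t AND NOT s AND p AND q) OR (NOT t AND s AND NOT p AND q) OR (NOT t AND s AND p AND q) OR (t AND NOT s AND NOT p AND q) OR (t AND NOT s AND p AND NOT q) OR (t AND s AND NOT p AND NOT q) OR (t AND s AND p AND NOT q)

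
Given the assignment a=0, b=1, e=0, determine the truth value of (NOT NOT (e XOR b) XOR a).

Substituting: (NOT NOT (0 XOR 1) XOR 0)
= 1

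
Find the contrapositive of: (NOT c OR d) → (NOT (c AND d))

Contrapositive: (c AND d) → NOT (NOT c OR d)
Note: A statement and its contrapositive are logically equivalent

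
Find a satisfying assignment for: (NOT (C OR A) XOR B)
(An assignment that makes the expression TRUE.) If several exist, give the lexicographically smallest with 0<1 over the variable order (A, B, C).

A=0, B=0, C=0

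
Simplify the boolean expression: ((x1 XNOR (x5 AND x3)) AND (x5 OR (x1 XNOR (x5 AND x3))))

By absorption (E AND (E OR v) = E):
= (x1 XNOR (x5 AND x3))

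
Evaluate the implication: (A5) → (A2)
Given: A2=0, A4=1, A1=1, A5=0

Antecedent (A5) = 0; consequent (A2) = 0.
0 → 0 = 1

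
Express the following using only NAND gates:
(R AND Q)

((R NAND Q) NAND (R NAND Q))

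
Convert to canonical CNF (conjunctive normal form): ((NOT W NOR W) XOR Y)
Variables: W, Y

(W OR Y) AND (NOT W OR Y)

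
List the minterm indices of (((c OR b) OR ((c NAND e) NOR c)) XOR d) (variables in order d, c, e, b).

Σm(1, 3, 4, 5, 6, 7, 8, 10) = (NOT d AND NOT c AND NOT e AND b) OR (NOT d AND NOT c AND e AND b) OR (NOT d AND c AND NOT e AND NOT b) OR (NOT d AND c AND NOT e AND b) OR (NOT d AND c AND e AND NOT b) OR (NOT d AND c AND e AND b) OR (d AND NOT c AND NOT e AND NOT b) OR (d AND NOT c AND e AND NOT b)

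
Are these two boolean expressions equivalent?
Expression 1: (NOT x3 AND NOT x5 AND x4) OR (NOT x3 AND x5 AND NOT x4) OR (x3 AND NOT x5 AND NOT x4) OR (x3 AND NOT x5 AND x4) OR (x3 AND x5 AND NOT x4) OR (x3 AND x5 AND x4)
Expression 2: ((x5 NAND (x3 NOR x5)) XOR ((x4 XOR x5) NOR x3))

Yes, they are equivalent — the two output columns agree on all 8 assignments:
x3 | x5 | x4 | Expression 1 | Expression 2
------------------------------------------
0 | 0 | 0 | 0 | 0
0 | 0 | 1 | 1 | 1
0 | 1 | 0 | 1 | 1
0 | 1 | 1 | 0 | 0
1 | 0 | 0 | 1 | 1
1 | 0 | 1 | 1 | 1
1 | 1 | 0 | 1 | 1
1 | 1 | 1 | 1 | 1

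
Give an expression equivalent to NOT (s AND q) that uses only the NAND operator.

(((s NAND q) NAND (s NAND q)) NAND ((s NAND q) NAND (s NAND q)))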